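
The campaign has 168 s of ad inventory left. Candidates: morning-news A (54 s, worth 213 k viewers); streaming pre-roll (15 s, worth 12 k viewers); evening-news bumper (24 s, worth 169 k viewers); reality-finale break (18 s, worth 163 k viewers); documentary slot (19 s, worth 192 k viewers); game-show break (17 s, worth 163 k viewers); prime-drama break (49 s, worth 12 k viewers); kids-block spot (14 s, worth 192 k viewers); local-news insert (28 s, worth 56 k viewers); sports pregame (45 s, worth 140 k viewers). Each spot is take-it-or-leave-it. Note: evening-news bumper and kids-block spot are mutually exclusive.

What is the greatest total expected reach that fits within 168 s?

1063

Morning-news A + reality-finale break + documentary slot + game-show break + kids-block spot + sports pregame uses 167 of the 168 s and totals 1063.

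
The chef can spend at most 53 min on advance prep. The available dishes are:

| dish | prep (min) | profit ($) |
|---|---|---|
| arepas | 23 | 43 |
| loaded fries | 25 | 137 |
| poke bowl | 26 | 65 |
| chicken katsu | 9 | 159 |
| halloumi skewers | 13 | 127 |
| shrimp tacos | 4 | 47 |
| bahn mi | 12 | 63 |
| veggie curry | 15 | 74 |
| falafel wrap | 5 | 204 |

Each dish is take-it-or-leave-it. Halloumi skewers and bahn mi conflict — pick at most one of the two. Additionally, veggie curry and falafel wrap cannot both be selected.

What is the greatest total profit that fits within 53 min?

627

Taking loaded fries + chicken katsu + halloumi skewers + falafel wrap: 52 min used, 627 in profit.
The closest alternative, loaded fries + chicken katsu + bahn mi + falafel wrap, reaches only 563.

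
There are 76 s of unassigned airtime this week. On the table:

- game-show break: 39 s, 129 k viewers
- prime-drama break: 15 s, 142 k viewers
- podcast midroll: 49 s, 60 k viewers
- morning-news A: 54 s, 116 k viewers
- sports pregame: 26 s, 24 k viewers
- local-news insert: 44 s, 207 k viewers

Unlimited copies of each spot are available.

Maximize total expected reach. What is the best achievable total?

710

Density check — prime-drama break 9.47, local-news insert 4.70, game-show break 3.31 are the best per s.
Taking 5×prime-drama break: 75 s used, 710 in expected reach.
That's the maximum — no swap from here does better than 710.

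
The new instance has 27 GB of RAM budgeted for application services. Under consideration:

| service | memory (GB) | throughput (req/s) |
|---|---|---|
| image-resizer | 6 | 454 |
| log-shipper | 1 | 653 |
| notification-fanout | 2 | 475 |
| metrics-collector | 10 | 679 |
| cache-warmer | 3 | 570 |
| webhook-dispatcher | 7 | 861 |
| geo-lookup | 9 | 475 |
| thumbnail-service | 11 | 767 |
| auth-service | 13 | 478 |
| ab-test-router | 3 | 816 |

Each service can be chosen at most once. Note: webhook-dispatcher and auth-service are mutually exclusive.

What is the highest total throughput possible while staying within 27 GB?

A density-first pass picks image-resizer + log-shipper + notification-fanout + cache-warmer + webhook-dispatcher + ab-test-router — 3829 at 22 GB.
The 6 GB tied up in image-resizer is better spent on thumbnail-service — total rises to 4142 (27 GB).

4142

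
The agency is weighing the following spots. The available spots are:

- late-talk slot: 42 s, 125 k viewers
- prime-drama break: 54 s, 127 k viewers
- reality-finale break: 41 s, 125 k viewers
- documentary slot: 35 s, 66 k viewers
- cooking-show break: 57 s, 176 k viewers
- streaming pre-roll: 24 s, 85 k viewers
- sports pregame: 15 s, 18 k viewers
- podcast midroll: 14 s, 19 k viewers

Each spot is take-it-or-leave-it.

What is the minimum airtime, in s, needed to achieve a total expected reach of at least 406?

140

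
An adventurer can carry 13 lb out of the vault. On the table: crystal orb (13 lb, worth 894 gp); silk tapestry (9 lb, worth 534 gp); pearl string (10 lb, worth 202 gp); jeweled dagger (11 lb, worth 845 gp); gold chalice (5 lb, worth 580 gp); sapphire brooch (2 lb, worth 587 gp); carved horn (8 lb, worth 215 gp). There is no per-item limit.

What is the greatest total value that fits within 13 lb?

Best packing: 6×sapphire brooch — 12 lb, 3522 total.

3522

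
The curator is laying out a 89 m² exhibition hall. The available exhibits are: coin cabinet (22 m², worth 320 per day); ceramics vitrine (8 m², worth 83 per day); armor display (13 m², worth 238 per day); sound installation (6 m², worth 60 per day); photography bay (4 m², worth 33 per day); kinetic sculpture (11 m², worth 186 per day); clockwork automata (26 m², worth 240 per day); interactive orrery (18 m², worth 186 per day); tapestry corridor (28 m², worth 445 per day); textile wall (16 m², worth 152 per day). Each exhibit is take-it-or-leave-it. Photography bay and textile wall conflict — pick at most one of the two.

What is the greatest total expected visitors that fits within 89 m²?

Coin cabinet + ceramics vitrine + armor display + sound installation + kinetic sculpture + tapestry corridor uses 88 of the 89 m² and totals 1332.

1332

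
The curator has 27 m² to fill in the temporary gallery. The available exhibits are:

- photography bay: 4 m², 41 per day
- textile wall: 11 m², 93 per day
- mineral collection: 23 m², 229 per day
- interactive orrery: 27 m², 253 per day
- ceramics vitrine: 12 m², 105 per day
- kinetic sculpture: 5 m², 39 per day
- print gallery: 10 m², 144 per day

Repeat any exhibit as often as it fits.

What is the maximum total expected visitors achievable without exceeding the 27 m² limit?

329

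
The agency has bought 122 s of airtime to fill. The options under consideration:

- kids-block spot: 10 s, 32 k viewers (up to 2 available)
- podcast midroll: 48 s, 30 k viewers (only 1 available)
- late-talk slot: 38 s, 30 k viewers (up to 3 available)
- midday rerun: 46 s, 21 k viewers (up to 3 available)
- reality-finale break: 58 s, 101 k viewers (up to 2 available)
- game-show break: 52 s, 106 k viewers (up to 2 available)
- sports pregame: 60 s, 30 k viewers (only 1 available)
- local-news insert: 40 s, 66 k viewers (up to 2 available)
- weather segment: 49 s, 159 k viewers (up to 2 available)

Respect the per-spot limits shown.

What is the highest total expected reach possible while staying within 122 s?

The ratio ordering already packs tightly: 2×kids-block spot + 2×weather segment, 118 s, 382.

382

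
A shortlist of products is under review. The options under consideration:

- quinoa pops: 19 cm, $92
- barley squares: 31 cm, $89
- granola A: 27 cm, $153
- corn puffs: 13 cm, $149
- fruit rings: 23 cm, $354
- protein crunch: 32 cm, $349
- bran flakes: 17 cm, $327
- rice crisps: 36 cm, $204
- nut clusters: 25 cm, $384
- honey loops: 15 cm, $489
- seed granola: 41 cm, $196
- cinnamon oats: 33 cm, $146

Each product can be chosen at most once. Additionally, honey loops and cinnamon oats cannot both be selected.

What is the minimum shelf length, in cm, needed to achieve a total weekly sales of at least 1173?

57

Minimise cm subject to total weekly sales ≥ 1173.
Taking bran flakes + nut clusters + honey loops gives 1200 (≥ 1173) for 57 cm.
No combination under 57 cm hits 1173.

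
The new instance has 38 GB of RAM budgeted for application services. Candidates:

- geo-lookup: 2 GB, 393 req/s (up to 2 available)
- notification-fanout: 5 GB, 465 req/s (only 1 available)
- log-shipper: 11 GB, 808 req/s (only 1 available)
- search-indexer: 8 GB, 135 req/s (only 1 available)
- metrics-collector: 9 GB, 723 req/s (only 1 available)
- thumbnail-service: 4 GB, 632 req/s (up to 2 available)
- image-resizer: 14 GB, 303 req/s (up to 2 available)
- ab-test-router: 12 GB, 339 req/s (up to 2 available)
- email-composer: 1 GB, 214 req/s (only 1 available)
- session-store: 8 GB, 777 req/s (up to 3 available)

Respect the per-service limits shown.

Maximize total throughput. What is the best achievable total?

4595

The ratio ordering already packs tightly: 2×geo-lookup + 2×thumbnail-service + email-composer + 3×session-store, 37 GB, 4595.
No other feasible combination exceeds 4595.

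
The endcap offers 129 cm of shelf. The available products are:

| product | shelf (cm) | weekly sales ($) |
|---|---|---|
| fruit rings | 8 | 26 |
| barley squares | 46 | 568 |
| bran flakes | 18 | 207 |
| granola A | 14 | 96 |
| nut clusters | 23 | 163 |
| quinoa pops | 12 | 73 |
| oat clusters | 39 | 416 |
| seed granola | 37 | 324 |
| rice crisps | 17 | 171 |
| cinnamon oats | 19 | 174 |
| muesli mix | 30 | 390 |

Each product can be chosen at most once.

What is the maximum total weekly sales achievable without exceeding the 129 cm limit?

1470

By weekly sales per cm: muesli mix 13.00, barley squares 12.35, bran flakes 11.50, oat clusters 10.67 lead.
Filling by ratio: barley squares + bran flakes + granola A + rice crisps + muesli mix for 1432, with 4 cm left unused.
Replace bran flakes and rice crisps with oat clusters: the trade gains 38 net, giving 1470 at 129 cm.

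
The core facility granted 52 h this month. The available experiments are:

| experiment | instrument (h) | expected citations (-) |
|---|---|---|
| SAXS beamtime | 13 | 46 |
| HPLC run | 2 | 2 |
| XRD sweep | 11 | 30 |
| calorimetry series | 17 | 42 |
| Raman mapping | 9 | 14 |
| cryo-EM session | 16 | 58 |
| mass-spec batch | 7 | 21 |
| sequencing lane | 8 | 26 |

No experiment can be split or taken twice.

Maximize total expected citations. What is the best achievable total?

162

A density-first pass picks SAXS beamtime + HPLC run + cryo-EM session + mass-spec batch + sequencing lane — 153 at 46 h.
The 7 h tied up in mass-spec batch is better spent on XRD sweep — total rises to 162 (50 h).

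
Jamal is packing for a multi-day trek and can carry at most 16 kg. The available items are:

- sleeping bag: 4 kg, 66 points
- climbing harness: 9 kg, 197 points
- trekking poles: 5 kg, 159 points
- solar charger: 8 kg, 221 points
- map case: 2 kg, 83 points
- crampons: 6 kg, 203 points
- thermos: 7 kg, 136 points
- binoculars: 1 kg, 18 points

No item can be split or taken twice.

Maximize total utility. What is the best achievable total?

Filling by ratio: trekking poles + map case + crampons + binoculars for 463, with 2 kg left unused.
Dropping trekking poles and binoculars frees 6 kg; slotting in solar charger (8 kg) lifts the total to 507 at 16 kg.

507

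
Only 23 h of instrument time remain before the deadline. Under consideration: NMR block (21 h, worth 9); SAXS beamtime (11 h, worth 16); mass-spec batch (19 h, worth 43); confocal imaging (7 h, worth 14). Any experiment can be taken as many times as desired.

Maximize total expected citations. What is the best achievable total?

Taking mass-spec batch: 19 h used, 43 in expected citations.

43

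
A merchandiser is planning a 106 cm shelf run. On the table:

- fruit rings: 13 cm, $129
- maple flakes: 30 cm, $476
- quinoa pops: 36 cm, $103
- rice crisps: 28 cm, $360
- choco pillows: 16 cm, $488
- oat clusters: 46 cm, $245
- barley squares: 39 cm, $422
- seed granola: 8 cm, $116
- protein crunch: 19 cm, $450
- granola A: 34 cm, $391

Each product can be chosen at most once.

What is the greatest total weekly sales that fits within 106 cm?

1903

The ratio heuristic lands on maple flakes + rice crisps + choco pillows + seed granola + protein crunch (1890) but leaves 5 cm idle.
The 8 cm tied up in seed granola is better spent on fruit rings — total rises to 1903 (106 cm).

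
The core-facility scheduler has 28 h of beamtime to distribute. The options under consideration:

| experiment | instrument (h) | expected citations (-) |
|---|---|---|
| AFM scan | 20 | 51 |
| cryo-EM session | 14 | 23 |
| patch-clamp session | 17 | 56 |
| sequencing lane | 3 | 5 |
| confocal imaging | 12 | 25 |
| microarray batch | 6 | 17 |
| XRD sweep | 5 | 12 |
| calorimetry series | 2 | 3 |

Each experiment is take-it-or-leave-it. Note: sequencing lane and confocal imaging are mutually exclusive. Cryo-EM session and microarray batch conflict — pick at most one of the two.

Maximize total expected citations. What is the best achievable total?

Density check — patch-clamp session 3.29, microarray batch 2.83, AFM scan 2.55 are the best per h.
The ratio ordering already packs tightly: patch-clamp session + microarray batch + XRD sweep, 28 h, 85.

85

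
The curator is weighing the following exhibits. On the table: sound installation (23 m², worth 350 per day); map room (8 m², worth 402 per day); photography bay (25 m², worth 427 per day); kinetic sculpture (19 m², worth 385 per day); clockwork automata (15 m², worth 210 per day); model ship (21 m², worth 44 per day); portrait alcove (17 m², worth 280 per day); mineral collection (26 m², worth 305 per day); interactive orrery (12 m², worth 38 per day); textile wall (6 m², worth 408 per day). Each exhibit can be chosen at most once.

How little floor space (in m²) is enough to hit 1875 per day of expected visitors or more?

75

Look for the lowest-floor combination reaching 1875.
Taking map room + photography bay + kinetic sculpture + portrait alcove + textile wall gives 1902 (≥ 1875) for 75 m².
Any bundle with less than 75 m² falls short of 1875.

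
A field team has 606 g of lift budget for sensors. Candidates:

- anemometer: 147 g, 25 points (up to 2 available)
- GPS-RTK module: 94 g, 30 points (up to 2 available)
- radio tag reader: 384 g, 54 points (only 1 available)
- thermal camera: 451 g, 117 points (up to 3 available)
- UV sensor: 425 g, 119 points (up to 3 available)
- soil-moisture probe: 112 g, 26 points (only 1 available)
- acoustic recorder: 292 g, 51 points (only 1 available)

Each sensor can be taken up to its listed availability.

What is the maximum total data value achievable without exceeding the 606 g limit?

A density-first pass picks 2×GPS-RTK module + soil-moisture probe + acoustic recorder — 137 at 592 g.
The 498 g tied up in GPS-RTK module and soil-moisture probe and acoustic recorder is better spent on UV sensor — total rises to 149 (519 g).
No other feasible combination exceeds 149.

149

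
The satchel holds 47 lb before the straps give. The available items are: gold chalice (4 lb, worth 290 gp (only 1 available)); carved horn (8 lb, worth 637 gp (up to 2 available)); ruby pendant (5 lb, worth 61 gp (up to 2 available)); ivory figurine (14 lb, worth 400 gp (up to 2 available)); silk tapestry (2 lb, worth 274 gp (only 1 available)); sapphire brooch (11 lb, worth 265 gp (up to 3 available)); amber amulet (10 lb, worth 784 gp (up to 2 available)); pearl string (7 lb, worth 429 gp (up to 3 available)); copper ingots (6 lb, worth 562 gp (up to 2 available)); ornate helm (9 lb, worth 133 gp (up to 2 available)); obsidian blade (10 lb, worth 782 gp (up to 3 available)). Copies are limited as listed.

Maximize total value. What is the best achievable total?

3893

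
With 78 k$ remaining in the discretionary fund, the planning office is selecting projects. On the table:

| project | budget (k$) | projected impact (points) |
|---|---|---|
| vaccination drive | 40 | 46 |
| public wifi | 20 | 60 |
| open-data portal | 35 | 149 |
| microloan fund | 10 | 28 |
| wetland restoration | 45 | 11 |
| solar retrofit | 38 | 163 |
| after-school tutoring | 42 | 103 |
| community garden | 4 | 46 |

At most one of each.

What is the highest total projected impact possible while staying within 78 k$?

358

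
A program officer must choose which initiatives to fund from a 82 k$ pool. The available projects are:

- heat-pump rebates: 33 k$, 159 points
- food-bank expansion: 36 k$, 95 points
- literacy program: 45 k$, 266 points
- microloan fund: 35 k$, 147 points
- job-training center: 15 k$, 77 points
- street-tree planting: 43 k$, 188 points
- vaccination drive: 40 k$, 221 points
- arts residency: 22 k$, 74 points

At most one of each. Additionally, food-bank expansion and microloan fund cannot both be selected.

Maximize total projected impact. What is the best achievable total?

425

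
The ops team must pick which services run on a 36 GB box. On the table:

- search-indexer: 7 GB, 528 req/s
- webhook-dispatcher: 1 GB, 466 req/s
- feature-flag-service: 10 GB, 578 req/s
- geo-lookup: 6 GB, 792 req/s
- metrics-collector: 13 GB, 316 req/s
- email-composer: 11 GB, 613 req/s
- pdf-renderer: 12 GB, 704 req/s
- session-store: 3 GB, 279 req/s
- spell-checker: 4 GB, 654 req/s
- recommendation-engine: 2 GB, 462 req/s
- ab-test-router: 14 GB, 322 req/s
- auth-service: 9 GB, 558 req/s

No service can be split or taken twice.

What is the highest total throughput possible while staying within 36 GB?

3885

Density check — webhook-dispatcher 466.00, recommendation-engine 231.00, spell-checker 163.50 are the best per GB.
Greedy by ratio would take search-indexer + webhook-dispatcher + geo-lookup + session-store + spell-checker + recommendation-engine + auth-service: 32 GB used, total 3739.
Dropping auth-service frees 9 GB; slotting in pdf-renderer (12 GB) lifts the total to 3885 at 35 GB.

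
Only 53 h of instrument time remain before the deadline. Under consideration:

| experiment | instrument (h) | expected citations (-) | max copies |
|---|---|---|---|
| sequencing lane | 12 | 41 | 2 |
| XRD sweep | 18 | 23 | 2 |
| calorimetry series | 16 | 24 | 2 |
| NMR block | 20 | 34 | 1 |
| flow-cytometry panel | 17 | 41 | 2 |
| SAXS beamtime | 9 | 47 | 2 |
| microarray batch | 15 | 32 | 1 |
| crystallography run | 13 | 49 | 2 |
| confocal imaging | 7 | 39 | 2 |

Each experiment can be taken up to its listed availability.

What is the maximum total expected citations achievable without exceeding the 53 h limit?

231

By expected citations per h: confocal imaging 5.57, SAXS beamtime 5.22, crystallography run 3.77, sequencing lane 3.42 lead.
The ratio heuristic lands on 2×SAXS beamtime + crystallography run + 2×confocal imaging (221) but leaves 8 h idle.
Dropping confocal imaging frees 7 h; slotting in crystallography run (13 h) lifts the total to 231 at 51 h.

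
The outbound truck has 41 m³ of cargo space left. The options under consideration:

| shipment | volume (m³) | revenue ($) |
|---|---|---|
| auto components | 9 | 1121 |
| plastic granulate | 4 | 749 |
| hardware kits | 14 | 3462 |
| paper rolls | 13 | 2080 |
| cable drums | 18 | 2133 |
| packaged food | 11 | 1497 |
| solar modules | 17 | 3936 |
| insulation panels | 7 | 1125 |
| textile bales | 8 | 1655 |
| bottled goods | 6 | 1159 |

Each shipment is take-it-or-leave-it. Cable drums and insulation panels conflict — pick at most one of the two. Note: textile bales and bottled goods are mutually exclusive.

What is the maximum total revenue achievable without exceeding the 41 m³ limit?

By revenue per m³: hardware kits 247.29, solar modules 231.53, textile bales 206.88, bottled goods 193.17 lead.
Taking the top-ratio shipments first gives hardware kits + solar modules + textile bales for 9053 (39 m³).
Dropping textile bales frees 8 m³; slotting in plastic granulate + bottled goods (10 m³) lifts the total to 9306 at 41 m³.
Next best is hardware kits + solar modules + textile bales at 9053 (39 m³) — short by 253.

9306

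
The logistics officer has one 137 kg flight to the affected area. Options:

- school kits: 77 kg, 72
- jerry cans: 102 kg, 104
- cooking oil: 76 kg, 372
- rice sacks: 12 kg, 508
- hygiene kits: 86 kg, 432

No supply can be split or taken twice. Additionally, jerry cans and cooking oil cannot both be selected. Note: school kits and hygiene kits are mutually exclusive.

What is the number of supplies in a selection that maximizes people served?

2

Best achievable people served is 940.
For example rice sacks + hygiene kits achieves it, using 98 kg.
Any selection reaching 940 contains exactly 2 supplies.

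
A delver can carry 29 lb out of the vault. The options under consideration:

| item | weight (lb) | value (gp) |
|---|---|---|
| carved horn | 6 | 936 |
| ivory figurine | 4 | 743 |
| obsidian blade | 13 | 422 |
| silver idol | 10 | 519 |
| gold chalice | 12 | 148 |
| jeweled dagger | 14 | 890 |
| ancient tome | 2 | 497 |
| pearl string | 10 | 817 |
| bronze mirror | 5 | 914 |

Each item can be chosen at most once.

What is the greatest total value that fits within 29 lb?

Best packing: carved horn + ivory figurine + ancient tome + pearl string + bronze mirror — 27 lb, 3907 total.
Nothing else within 29 lb beats 3907.

3907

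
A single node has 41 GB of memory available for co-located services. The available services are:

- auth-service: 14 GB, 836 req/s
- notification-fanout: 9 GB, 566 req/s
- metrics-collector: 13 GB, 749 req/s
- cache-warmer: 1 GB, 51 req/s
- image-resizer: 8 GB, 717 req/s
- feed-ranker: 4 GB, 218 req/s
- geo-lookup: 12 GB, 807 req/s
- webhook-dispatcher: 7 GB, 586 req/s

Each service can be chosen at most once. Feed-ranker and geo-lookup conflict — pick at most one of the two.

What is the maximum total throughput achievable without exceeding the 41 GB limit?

2946

By throughput per GB: image-resizer 89.62, webhook-dispatcher 83.71, geo-lookup 67.25 lead.
Taking auth-service + image-resizer + geo-lookup + webhook-dispatcher: 41 GB used, 2946 in throughput.
No other feasible combination exceeds 2946.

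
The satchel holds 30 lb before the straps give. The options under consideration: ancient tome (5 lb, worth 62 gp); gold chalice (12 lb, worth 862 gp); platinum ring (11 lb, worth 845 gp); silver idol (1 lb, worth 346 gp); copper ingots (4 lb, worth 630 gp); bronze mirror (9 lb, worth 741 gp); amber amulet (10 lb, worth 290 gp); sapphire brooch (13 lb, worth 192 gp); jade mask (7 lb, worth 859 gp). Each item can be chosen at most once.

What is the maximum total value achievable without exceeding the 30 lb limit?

Filling by ratio: ancient tome + silver idol + copper ingots + bronze mirror + jade mask for 2638, with 4 lb left unused.
Dropping ancient tome and copper ingots frees 9 lb; slotting in gold chalice (12 lb) lifts the total to 2808 at 29 lb.

2808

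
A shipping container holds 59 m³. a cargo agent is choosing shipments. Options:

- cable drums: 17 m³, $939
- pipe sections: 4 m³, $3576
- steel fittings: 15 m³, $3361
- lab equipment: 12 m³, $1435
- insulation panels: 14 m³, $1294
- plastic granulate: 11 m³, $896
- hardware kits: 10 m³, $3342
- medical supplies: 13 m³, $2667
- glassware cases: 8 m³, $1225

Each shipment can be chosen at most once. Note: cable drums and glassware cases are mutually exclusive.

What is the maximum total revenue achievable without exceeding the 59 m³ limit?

Greedy by ratio would take pipe sections + steel fittings + hardware kits + medical supplies + glassware cases: 50 m³ used, total 14171.
Dropping glassware cases frees 8 m³; slotting in lab equipment (12 m³) lifts the total to 14381 at 54 m³.

14381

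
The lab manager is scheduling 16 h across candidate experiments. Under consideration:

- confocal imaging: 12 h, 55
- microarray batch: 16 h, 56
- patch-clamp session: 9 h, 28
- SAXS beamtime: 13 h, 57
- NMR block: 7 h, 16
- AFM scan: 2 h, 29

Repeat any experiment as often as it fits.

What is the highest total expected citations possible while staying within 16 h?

232

Density check — AFM scan 14.50, confocal imaging 4.58, SAXS beamtime 4.38 are the best per h.
Taking 8×AFM scan: 16 h used, 232 in expected citations.
Nothing else within 16 h beats 232.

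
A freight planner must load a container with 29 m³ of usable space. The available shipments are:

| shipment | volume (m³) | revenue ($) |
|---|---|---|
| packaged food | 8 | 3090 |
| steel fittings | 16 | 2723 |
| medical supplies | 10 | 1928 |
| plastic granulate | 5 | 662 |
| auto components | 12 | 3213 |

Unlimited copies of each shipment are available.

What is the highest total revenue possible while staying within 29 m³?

The ratio ordering already packs tightly: 3×packaged food + plastic granulate, 29 m³, 9932.
Every other selection either busts 29 m³ or fails to beat 9932.

9932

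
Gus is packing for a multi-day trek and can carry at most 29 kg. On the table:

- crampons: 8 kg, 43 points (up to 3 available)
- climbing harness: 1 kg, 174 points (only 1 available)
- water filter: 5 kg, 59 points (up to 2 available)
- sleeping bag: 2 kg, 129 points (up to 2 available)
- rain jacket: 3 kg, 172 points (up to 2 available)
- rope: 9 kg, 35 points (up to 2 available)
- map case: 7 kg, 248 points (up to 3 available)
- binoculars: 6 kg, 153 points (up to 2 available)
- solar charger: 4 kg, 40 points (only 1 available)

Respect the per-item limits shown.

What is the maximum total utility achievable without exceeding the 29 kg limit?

By utility per kg: climbing harness 174.00, sleeping bag 64.50, rain jacket 57.33 lead.
A density-first pass picks climbing harness + 2×sleeping bag + 2×rain jacket + 2×map case + solar charger — 1312 at 29 kg.
Replace rain jacket and solar charger with map case: the trade gains 36 net, giving 1348 at 29 kg.

1348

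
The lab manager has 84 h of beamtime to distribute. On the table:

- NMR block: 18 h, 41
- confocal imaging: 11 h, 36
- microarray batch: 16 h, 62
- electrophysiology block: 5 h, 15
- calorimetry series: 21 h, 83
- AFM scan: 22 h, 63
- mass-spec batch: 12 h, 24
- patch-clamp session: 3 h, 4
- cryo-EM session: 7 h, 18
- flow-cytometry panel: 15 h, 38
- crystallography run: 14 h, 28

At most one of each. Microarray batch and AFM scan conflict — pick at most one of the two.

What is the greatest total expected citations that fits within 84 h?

265

Confocal imaging + microarray batch + calorimetry series + cryo-EM session + flow-cytometry panel + crystallography run uses 84 of the 84 h and totals 265.
Next best is NMR block + confocal imaging + microarray batch + calorimetry series + patch-clamp session + flow-cytometry panel at 264 (84 h) — short by 1.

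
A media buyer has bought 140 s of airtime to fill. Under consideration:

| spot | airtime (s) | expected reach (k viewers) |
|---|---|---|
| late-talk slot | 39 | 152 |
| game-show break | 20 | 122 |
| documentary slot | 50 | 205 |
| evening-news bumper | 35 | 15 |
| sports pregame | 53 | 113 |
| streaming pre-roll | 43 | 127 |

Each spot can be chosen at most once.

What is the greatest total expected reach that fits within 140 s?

484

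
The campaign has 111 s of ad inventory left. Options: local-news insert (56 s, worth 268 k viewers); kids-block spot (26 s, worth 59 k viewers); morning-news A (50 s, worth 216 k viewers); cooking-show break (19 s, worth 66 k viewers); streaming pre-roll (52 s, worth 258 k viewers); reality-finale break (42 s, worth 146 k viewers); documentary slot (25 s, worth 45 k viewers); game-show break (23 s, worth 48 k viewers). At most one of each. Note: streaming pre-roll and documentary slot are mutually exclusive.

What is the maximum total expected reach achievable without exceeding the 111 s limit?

526

Ranking by ratio (expected reach/s): streaming pre-roll 4.96, local-news insert 4.79, morning-news A 4.32, reality-finale break 3.48.
Taking local-news insert + streaming pre-roll: 108 s used, 526 in expected reach.
Runner-up local-news insert + morning-news A tops out at 484.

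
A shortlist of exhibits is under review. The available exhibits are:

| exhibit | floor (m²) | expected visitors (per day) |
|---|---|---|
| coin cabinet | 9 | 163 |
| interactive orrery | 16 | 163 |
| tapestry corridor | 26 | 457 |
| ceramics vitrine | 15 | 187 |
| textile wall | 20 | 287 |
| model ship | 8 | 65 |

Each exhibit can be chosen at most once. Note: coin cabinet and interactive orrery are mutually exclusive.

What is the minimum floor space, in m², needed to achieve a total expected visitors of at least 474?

34

Minimise m² subject to total expected visitors ≥ 474.
tapestry corridor + model ship reaches 522 using 34 m².
Below 34 m² the best achievable stays under 474.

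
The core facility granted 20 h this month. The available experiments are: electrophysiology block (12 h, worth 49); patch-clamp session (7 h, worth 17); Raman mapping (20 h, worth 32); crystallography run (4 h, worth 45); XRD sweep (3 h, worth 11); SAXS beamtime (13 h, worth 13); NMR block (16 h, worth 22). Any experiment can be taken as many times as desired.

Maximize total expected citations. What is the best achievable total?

Taking 5×crystallography run: 20 h used, 225 in expected citations.

225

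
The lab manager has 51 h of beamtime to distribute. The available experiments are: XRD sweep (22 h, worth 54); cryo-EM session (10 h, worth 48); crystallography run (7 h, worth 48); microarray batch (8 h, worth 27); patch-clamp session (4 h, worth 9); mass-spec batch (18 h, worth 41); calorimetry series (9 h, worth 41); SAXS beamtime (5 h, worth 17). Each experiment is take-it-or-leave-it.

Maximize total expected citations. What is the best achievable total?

195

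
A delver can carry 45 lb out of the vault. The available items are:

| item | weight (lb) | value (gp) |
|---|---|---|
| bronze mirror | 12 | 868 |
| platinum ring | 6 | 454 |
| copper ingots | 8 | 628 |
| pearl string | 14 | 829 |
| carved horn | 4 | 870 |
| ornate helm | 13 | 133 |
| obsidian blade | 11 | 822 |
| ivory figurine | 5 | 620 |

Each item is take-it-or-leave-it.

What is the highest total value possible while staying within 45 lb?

3815

A density-first pass picks platinum ring + copper ingots + carved horn + obsidian blade + ivory figurine — 3394 at 34 lb.
The 17 lb tied up in platinum ring and obsidian blade is better spent on bronze mirror + pearl string — total rises to 3815 (43 lb).
The closest alternative, bronze mirror + copper ingots + carved horn + obsidian blade + ivory figurine, reaches only 3808.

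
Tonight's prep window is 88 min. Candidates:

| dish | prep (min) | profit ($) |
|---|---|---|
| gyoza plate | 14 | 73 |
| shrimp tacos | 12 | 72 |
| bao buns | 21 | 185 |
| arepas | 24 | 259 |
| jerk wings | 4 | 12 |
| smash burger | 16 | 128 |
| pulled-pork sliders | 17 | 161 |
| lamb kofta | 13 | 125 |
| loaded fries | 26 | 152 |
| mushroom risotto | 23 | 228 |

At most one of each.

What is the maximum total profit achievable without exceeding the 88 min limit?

The ratio heuristic lands on arepas + jerk wings + pulled-pork sliders + lamb kofta + mushroom risotto (785) but leaves 7 min idle.
Dropping jerk wings and lamb kofta frees 17 min; slotting in bao buns (21 min) lifts the total to 833 at 85 min.

833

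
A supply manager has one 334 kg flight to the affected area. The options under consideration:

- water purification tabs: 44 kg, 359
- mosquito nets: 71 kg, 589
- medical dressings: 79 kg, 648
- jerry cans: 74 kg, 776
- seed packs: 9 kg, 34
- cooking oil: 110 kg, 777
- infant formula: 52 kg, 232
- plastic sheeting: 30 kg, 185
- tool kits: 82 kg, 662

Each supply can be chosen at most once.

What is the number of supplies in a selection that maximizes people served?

4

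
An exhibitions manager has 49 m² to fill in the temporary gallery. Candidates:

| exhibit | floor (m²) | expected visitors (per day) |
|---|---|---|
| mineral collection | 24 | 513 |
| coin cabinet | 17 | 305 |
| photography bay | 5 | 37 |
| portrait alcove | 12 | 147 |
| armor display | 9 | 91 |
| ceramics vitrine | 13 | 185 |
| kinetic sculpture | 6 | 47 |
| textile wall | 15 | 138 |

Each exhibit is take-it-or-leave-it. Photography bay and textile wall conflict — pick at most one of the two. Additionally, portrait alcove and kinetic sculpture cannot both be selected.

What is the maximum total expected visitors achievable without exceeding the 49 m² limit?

865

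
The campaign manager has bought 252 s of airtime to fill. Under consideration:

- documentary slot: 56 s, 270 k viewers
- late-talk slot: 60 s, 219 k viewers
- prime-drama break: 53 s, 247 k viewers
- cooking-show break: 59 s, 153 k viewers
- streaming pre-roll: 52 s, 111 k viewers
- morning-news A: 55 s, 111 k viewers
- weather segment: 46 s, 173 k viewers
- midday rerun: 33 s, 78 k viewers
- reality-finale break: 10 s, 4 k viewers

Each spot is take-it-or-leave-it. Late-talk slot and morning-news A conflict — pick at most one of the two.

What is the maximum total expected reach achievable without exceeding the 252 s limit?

987

Documentary slot + late-talk slot + prime-drama break + weather segment + midday rerun uses 248 of the 252 s and totals 987.
Runner-up documentary slot + prime-drama break + cooking-show break + weather segment + midday rerun tops out at 921.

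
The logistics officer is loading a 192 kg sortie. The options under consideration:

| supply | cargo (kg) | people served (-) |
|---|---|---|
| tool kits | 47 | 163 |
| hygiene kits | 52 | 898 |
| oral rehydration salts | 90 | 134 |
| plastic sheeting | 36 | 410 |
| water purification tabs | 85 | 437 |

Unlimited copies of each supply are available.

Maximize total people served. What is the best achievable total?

Density check — hygiene kits 17.27, plastic sheeting 11.39, water purification tabs 5.14 are the best per kg.
The ratio ordering already packs tightly: 3×hygiene kits + plastic sheeting, 192 kg, 3104.

3104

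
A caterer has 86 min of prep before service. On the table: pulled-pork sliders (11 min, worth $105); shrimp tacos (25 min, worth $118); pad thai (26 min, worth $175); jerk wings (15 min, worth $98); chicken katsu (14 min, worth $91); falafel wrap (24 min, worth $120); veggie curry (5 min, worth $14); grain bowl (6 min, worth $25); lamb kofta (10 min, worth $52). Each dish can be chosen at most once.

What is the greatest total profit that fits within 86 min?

550

Ranking by ratio (profit/min): pulled-pork sliders 9.55, pad thai 6.73, jerk wings 6.53.
Filling by ratio: pulled-pork sliders + pad thai + jerk wings + chicken katsu + grain bowl + lamb kofta for 546, with 4 min left unused.
Replace chicken katsu and grain bowl with falafel wrap: the trade gains 4 net, giving 550 at 86 min.
Every other selection either busts 86 min or fails to beat 550.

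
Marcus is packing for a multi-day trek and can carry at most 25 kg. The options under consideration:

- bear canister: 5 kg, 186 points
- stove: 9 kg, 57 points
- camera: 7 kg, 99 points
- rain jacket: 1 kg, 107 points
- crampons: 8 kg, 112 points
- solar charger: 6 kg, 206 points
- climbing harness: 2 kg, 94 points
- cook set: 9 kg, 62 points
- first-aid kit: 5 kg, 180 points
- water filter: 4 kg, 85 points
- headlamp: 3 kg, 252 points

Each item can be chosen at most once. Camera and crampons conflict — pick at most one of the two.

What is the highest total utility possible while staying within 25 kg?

1025

Best packing: bear canister + rain jacket + solar charger + climbing harness + first-aid kit + headlamp — 22 kg, 1025 total.
Next best is bear canister + rain jacket + solar charger + first-aid kit + water filter + headlamp at 1016 (24 kg) — short by 9.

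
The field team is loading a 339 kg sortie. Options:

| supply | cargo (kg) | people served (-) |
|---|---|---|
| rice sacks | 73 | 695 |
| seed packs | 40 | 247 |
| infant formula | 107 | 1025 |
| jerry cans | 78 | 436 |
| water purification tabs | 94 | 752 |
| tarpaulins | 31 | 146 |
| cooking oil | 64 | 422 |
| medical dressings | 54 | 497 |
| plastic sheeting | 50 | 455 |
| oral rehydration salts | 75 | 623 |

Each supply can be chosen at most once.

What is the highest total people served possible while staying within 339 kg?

Ranking by ratio (people served/kg): infant formula 9.58, rice sacks 9.52, medical dressings 9.20, plastic sheeting 9.10.
The ratio heuristic lands on rice sacks + seed packs + infant formula + medical dressings + plastic sheeting (2919) but leaves 15 kg idle.
Replace seed packs and plastic sheeting with water purification tabs: the trade gains 50 net, giving 2969 at 328 kg.
An exhaustive check of the 1024 subsets confirms 2969.

2969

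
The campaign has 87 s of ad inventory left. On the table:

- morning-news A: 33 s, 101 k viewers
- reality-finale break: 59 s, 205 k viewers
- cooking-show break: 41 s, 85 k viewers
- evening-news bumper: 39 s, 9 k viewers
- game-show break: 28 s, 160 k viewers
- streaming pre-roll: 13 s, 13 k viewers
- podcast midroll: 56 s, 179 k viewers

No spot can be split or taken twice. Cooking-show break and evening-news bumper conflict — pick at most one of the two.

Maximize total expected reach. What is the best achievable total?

365

The ratio ordering already packs tightly: reality-finale break + game-show break, 87 s, 365.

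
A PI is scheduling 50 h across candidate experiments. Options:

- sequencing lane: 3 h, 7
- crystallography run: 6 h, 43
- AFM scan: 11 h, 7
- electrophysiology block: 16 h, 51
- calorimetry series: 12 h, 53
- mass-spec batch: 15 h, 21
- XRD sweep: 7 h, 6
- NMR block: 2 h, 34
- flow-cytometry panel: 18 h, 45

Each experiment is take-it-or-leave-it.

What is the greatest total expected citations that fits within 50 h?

195

Greedy by ratio would take sequencing lane + crystallography run + electrophysiology block + calorimetry series + XRD sweep + NMR block: 46 h used, total 194.
Dropping XRD sweep frees 7 h; slotting in AFM scan (11 h) lifts the total to 195 at 50 h.
That's the maximum — no swap from here does better than 195.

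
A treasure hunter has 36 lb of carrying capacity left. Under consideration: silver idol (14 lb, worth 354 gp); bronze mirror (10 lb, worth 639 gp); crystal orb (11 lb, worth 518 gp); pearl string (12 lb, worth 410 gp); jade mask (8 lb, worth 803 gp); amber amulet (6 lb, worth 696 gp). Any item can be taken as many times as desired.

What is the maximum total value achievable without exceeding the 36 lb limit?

4176

The ratio ordering already packs tightly: 6×amber amulet, 36 lb, 4176.
Nothing else within 36 lb beats 4176.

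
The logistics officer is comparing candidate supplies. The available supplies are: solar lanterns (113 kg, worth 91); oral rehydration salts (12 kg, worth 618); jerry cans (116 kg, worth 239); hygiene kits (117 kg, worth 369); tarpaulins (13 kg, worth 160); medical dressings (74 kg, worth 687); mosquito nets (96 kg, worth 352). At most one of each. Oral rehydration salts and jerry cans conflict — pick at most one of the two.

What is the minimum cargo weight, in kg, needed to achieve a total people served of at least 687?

Need the lightest bundle worth ≥ 687.
oral rehydration salts + tarpaulins reaches 778 using 25 kg.
Any bundle with less than 25 kg falls short of 687.

25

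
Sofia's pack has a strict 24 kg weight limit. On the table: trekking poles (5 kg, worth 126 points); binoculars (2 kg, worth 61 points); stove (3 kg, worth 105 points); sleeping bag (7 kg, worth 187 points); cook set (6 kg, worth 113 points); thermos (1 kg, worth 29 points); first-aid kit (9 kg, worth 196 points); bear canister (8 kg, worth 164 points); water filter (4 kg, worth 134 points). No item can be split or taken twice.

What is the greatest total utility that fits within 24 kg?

651

Filling by ratio: trekking poles + binoculars + stove + sleeping bag + thermos + water filter for 642, with 2 kg left unused.
Replace sleeping bag with first-aid kit: the trade gains 9 net, giving 651 at 24 kg.
Every other selection either busts 24 kg or fails to beat 651.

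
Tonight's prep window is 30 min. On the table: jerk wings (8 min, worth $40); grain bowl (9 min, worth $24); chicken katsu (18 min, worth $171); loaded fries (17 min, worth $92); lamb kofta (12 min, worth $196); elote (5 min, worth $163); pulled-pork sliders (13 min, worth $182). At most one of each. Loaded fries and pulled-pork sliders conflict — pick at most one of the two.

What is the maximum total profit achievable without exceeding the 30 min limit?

541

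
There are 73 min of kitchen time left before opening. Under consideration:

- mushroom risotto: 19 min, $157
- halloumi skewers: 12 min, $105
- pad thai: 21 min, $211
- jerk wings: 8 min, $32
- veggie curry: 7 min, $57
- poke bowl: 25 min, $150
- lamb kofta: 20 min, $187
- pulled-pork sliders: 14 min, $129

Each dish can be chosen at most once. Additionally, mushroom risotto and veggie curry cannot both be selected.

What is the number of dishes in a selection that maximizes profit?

Best achievable profit is 660.
For example mushroom risotto + halloumi skewers + pad thai + lamb kofta achieves it, using 72 min.
All optima have 4 dishes.

4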